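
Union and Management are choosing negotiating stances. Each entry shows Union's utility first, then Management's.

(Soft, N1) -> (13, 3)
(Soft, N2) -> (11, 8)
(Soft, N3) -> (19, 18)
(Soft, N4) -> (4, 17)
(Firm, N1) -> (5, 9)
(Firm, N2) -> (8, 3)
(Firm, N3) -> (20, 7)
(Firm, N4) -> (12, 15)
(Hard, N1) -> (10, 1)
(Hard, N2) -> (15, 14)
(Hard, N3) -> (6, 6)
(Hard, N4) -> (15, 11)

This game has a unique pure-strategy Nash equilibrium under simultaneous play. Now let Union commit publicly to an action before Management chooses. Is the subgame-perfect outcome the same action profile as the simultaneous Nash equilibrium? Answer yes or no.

no

Solve by backward induction (Union leads).
- Soft → Management plays N3 (best of 3, 8, 18, 17); Union gets 19.
- Firm → Management plays N4 (best of 9, 3, 7, 15); Union gets 12.
- Hard → Management plays N2 (best of 1, 14, 6, 11); Union gets 15.
Maximizing over 19, 12, 15, Union chooses Soft. Subgame-perfect outcome: (Soft, N3) with payoffs (19, 18).
Now find the simultaneous Nash equilibrium.
Union's best replies: N1→Soft; N2→Hard; N3→Firm; N4→Hard.
Management's best replies: Soft→N3; Firm→N4; Hard→N2.
The unique mutual best reply is (Hard, N2), giving (15, 14).
Sequential outcome (Soft, N3) differs from the Nash profile (Hard, N2).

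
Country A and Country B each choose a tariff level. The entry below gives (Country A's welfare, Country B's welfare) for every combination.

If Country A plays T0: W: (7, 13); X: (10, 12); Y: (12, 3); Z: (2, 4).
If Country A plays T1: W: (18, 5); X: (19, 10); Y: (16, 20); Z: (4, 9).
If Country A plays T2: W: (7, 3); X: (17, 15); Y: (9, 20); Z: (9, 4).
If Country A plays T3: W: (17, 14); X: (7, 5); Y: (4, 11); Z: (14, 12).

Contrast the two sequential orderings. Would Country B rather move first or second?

If Country A leads: Country B's best replies are T0→W, T1→Y, T2→Y, T3→W; Country A's induced payoffs 7, 16, 9, 17; outcome (T3, W), payoffs (17, 14).
If Country B leads: Country A's best replies are W→T1, X→T1, Y→T1, Z→T3; Country B's induced payoffs 5, 10, 20, 12; outcome (T1, Y), payoffs (16, 20).
Country B gets 20 moving first and 14 moving second, so Country B prefers to move first.

first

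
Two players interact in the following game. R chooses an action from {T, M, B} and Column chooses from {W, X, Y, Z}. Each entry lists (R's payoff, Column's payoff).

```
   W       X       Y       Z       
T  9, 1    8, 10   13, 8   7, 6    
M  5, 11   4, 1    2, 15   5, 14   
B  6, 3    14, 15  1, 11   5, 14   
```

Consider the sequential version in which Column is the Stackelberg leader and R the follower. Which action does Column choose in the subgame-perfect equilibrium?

X

Backward induction with Column moving first.
- W: BR = T, leader payoff 1.
- X: BR = B, leader payoff 15.
- Y: BR = T, leader payoff 8.
- Z: BR = T, leader payoff 6.
Among 1, 15, 8, 6, the best is 15 at X. Subgame-perfect outcome: (B, X) with payoffs (14, 15).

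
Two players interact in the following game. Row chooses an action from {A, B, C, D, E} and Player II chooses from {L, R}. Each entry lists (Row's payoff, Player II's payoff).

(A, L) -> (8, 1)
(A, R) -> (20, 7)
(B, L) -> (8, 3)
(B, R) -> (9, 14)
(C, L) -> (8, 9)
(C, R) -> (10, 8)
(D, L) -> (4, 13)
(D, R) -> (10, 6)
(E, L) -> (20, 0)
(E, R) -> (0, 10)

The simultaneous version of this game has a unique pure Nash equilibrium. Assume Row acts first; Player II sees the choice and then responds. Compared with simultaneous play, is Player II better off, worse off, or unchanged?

unchanged

Backward induction with Row moving first.
- A → Player II plays R (best of 1, 7); Row gets 20.
- B → Player II plays R (best of 3, 14); Row gets 9.
- C → Player II plays L (best of 9, 8); Row gets 8.
- D → Player II plays L (best of 13, 6); Row gets 4.
- E → Player II plays R (best of 0, 10); Row gets 0.
Maximizing over 20, 9, 8, 4, 0, Row chooses A. Subgame-perfect outcome: (A, R) with payoffs (20, 7).
For the simultaneous game, intersect best replies.
Row's best replies: L→E; R→A.
Player II's best replies: A→R; B→R; C→L; D→L; E→R.
The unique mutual best reply is (A, R), giving (20, 7).
Player II earns 7 sequentially versus 7 at the Nash outcome: unchanged.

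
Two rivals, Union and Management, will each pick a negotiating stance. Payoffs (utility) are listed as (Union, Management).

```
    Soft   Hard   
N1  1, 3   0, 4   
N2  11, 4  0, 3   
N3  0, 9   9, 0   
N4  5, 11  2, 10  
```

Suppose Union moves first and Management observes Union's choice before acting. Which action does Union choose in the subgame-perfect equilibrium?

N2

Work backward from Management's decision.
- N1: Management compares 3, 4 and picks Hard; Union would get 0.
- N2: Management compares 4, 3 and picks Soft; Union would get 11.
- N3: Management compares 9, 0 and picks Soft; Union would get 0.
- N4: Management compares 11, 10 and picks Soft; Union would get 5.
Among 0, 11, 0, 5, the best is 11 at N2. Subgame-perfect outcome: (N2, Soft) with payoffs (11, 4).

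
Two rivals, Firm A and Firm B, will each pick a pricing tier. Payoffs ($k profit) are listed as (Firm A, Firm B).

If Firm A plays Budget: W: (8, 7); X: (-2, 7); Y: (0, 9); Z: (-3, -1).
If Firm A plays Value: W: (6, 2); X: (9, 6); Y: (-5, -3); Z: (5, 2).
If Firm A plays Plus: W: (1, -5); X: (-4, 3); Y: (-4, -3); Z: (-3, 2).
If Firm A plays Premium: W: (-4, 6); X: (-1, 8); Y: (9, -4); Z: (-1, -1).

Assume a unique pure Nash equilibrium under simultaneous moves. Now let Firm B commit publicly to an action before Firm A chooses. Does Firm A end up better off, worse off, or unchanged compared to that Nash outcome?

Backward induction with Firm B moving first.
- W → Firm A plays Budget (best of 8, 6, 1, -4); Firm B gets 7.
- X → Firm A plays Value (best of -2, 9, -4, -1); Firm B gets 6.
- Y → Firm A plays Premium (best of 0, -5, -4, 9); Firm B gets -4.
- Z → Firm A plays Value (best of -3, 5, -3, -1); Firm B gets 2.
Firm B's induced payoffs are 7, 6, -4, 2, so Firm B commits to W. Subgame-perfect outcome: (Budget, W) with payoffs (8, 7).
Under simultaneous play:
Firm A's best replies: W→Budget; X→Value; Y→Premium; Z→Value.
Firm B's best replies: Budget→Y; Value→X; Plus→X; Premium→X.
Only (Value, X) has each player best-responding; Nash payoffs (9, 6).
Firm A earns 8 sequentially versus 9 at the Nash outcome: worse off.

worse off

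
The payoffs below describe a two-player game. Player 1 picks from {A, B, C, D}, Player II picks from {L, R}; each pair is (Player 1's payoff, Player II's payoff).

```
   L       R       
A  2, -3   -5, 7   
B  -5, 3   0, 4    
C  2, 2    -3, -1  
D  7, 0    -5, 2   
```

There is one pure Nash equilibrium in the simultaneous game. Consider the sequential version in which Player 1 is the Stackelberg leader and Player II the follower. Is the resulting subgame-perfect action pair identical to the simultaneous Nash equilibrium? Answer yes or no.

Work backward from Player II's decision.
- A: Player II compares -3, 7 and picks R; Player 1 would get -5.
- B: Player II compares 3, 4 and picks R; Player 1 would get 0.
- C: Player II compares 2, -1 and picks L; Player 1 would get 2.
- D: Player II compares 0, 2 and picks R; Player 1 would get -5.
Among -5, 0, 2, -5, the best is 2 at C. Subgame-perfect outcome: (C, L) with payoffs (2, 2).
For the simultaneous game, intersect best replies.
Player 1's best replies: L→D; R→B.
Player II's best replies: A→R; B→R; C→L; D→R.
The unique mutual best reply is (B, R), giving (0, 4).
Sequential outcome (C, L) differs from the Nash profile (B, R).

no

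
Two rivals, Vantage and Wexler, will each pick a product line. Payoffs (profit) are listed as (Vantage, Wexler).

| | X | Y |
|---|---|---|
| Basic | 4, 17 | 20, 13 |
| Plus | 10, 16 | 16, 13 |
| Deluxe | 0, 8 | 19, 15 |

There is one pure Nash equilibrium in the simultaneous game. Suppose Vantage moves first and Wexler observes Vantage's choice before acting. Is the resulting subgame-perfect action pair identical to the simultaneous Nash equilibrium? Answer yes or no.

Work backward from Wexler's decision.
- Basic: BR = X, leader payoff 4.
- Plus: BR = X, leader payoff 10.
- Deluxe: BR = Y, leader payoff 19.
Maximizing over 4, 10, 19, Vantage chooses Deluxe. Subgame-perfect outcome: (Deluxe, Y) with payoffs (19, 15).
For the simultaneous game, intersect best replies.
Vantage's best replies: X→Plus; Y→Basic.
Wexler's best replies: Basic→X; Plus→X; Deluxe→Y.
Only (Plus, X) has each player best-responding; Nash payoffs (10, 16).
Sequential outcome (Deluxe, Y) differs from the Nash profile (Plus, X).

no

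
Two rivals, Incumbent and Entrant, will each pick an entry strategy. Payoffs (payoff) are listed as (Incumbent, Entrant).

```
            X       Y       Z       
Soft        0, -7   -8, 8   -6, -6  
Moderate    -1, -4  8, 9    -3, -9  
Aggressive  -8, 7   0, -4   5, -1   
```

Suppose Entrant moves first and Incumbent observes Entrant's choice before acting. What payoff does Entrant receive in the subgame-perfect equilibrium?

Backward induction with Entrant moving first.
- X: BR = Soft, leader payoff -7.
- Y: BR = Moderate, leader payoff 9.
- Z: BR = Aggressive, leader payoff -1.
Among -7, 9, -1, the best is 9 at Y. Subgame-perfect outcome: (Moderate, Y) with payoffs (8, 9).

9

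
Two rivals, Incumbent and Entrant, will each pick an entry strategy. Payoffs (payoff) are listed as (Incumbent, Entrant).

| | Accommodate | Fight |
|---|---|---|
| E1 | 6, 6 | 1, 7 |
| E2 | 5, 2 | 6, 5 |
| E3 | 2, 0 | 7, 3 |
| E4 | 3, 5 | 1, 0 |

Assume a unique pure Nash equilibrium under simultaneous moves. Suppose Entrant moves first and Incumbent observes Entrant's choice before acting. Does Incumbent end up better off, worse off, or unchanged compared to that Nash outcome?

Incumbent best-responds to each possible Entrant move:
- Accommodate → Incumbent plays E1 (best of 6, 5, 2, 3); Entrant gets 6.
- Fight → Incumbent plays E3 (best of 1, 6, 7, 1); Entrant gets 3.
Maximizing over 6, 3, Entrant chooses Accommodate. Subgame-perfect outcome: (E1, Accommodate) with payoffs (6, 6).
Now find the simultaneous Nash equilibrium.
Incumbent's best replies: Accommodate→E1; Fight→E3.
Entrant's best replies: E1→Fight; E2→Fight; E3→Fight; E4→Accommodate.
Only (E3, Fight) has each player best-responding; Nash payoffs (7, 3).
Incumbent earns 6 sequentially versus 7 at the Nash outcome: worse off.

worse off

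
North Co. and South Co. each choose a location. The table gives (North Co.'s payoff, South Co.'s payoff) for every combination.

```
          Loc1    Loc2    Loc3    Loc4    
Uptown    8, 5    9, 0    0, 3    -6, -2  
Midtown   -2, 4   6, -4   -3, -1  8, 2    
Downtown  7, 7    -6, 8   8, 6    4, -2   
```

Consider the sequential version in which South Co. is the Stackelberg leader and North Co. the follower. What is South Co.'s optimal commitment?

Loc3

North Co. best-responds to each possible South Co. move:
- Loc1 → North Co. plays Uptown (best of 8, -2, 7); South Co. gets 5.
- Loc2 → North Co. plays Uptown (best of 9, 6, -6); South Co. gets 0.
- Loc3 → North Co. plays Downtown (best of 0, -3, 8); South Co. gets 6.
- Loc4 → North Co. plays Midtown (best of -6, 8, 4); South Co. gets 2.
South Co.'s induced payoffs are 5, 0, 6, 2, so South Co. commits to Loc3. Subgame-perfect outcome: (Downtown, Loc3) with payoffs (8, 6).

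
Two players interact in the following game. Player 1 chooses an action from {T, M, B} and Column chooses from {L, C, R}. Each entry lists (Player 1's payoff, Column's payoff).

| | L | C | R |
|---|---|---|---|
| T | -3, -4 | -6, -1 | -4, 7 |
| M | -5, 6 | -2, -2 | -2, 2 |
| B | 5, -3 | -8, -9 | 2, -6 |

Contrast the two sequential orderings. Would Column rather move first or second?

first

If Player 1 leads: Column's best replies are T→R, M→L, B→L; Player 1's induced payoffs -4, -5, 5; outcome (B, L), payoffs (5, -3).
If Column leads: Player 1's best replies are L→B, C→M, R→B; Column's induced payoffs -3, -2, -6; outcome (M, C), payoffs (-2, -2).
Column gets -2 moving first and -3 moving second, so Column prefers to move first.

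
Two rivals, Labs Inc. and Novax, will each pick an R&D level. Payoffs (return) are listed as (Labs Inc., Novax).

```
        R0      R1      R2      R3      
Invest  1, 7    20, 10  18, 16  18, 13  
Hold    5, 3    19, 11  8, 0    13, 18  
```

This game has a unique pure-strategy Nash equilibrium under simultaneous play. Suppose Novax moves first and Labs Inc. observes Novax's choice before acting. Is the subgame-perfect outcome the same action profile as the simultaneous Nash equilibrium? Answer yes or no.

Labs Inc. best-responds to each possible Novax move:
- R0 → Labs Inc. plays Hold (best of 1, 5); Novax gets 3.
- R1 → Labs Inc. plays Invest (best of 20, 19); Novax gets 10.
- R2 → Labs Inc. plays Invest (best of 18, 8); Novax gets 16.
- R3 → Labs Inc. plays Invest (best of 18, 13); Novax gets 13.
Maximizing over 3, 10, 16, 13, Novax chooses R2. Subgame-perfect outcome: (Invest, R2) with payoffs (18, 16).
Under simultaneous play:
Labs Inc.'s best replies: R0→Hold; R1→Invest; R2→Invest; R3→Invest.
Novax's best replies: Invest→R2; Hold→R3.
The unique mutual best reply is (Invest, R2), giving (18, 16).
Sequential outcome (Invest, R2) coincides with the Nash profile (Invest, R2).

yes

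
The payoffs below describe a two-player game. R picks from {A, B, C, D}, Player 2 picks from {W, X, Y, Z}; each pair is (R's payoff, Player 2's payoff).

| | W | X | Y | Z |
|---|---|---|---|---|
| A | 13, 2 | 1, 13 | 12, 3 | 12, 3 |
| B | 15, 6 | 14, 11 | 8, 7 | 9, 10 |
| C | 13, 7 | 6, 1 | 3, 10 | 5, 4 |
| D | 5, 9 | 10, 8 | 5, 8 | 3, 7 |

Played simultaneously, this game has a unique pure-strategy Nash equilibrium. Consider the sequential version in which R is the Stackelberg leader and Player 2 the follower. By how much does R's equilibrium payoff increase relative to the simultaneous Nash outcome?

Solve by backward induction (R leads).
- A: BR = X, leader payoff 1.
- B: BR = X, leader payoff 14.
- C: BR = Y, leader payoff 3.
- D: BR = W, leader payoff 5.
R's induced payoffs are 1, 14, 3, 5, so R commits to B. Subgame-perfect outcome: (B, X) with payoffs (14, 11).
Now find the simultaneous Nash equilibrium.
R's best replies: W→B; X→B; Y→A; Z→A.
Player 2's best replies: A→X; B→X; C→Y; D→W.
The unique mutual best reply is (B, X), giving (14, 11).
R's commitment gain: 14 − 14 = 0.

0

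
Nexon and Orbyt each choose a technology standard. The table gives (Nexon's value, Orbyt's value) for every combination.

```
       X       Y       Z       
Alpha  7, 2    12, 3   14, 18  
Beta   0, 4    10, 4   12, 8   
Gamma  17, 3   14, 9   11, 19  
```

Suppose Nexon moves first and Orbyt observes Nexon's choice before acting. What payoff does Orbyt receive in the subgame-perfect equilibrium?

Orbyt best-responds to each possible Nexon move:
- Alpha: Orbyt compares 2, 3, 18 and picks Z; Nexon would get 14.
- Beta: Orbyt compares 4, 4, 8 and picks Z; Nexon would get 12.
- Gamma: Orbyt compares 3, 9, 19 and picks Z; Nexon would get 11.
Nexon's induced payoffs are 14, 12, 11, so Nexon commits to Alpha. Subgame-perfect outcome: (Alpha, Z) with payoffs (14, 18).

18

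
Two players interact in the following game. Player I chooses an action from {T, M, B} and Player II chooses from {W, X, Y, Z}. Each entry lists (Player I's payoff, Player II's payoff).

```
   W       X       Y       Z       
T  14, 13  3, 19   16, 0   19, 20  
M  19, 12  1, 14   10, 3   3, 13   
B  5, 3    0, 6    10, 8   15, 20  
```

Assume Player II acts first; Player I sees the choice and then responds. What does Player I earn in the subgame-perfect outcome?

Player I best-responds to each possible Player II move:
- W: BR = M, leader payoff 12.
- X: BR = T, leader payoff 19.
- Y: BR = T, leader payoff 0.
- Z: BR = T, leader payoff 20.
Among 12, 19, 0, 20, the best is 20 at Z. Subgame-perfect outcome: (T, Z) with payoffs (19, 20).

19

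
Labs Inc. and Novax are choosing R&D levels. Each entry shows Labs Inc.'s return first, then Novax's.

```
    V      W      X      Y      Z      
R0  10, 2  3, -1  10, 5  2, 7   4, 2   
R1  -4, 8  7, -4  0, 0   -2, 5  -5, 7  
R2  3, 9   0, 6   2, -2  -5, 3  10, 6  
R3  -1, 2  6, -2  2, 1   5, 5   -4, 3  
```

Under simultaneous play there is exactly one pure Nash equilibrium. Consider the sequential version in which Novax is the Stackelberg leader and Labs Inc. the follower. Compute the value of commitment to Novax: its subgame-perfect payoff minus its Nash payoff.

1

Labs Inc. best-responds to each possible Novax move:
- V → Labs Inc. plays R0 (best of 10, -4, 3, -1); Novax gets 2.
- W → Labs Inc. plays R1 (best of 3, 7, 0, 6); Novax gets -4.
- X → Labs Inc. plays R0 (best of 10, 0, 2, 2); Novax gets 5.
- Y → Labs Inc. plays R3 (best of 2, -2, -5, 5); Novax gets 5.
- Z → Labs Inc. plays R2 (best of 4, -5, 10, -4); Novax gets 6.
Among 2, -4, 5, 5, 6, the best is 6 at Z. Subgame-perfect outcome: (R2, Z) with payoffs (10, 6).
Under simultaneous play:
Labs Inc.'s best replies: V→R0; W→R1; X→R0; Y→R3; Z→R2.
Novax's best replies: R0→Y; R1→V; R2→V; R3→Y.
Only (R3, Y) has each player best-responding; Nash payoffs (5, 5).
Novax's commitment gain: 6 − 5 = 1.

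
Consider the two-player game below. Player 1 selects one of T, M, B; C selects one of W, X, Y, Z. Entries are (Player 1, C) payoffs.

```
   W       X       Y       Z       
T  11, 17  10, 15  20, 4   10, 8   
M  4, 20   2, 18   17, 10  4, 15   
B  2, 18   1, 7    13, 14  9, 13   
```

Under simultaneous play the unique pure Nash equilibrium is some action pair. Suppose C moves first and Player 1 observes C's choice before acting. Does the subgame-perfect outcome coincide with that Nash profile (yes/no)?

Backward induction with C moving first.
- W → Player 1 plays T (best of 11, 4, 2); C gets 17.
- X → Player 1 plays T (best of 10, 2, 1); C gets 15.
- Y → Player 1 plays T (best of 20, 17, 13); C gets 4.
- Z → Player 1 plays T (best of 10, 4, 9); C gets 8.
Maximizing over 17, 15, 4, 8, C chooses W. Subgame-perfect outcome: (T, W) with payoffs (11, 17).
Now find the simultaneous Nash equilibrium.
Player 1's best replies: W→T; X→T; Y→T; Z→T.
C's best replies: T→W; M→W; B→W.
Only (T, W) has each player best-responding; Nash payoffs (11, 17).
Sequential outcome (T, W) coincides with the Nash profile (T, W).

yes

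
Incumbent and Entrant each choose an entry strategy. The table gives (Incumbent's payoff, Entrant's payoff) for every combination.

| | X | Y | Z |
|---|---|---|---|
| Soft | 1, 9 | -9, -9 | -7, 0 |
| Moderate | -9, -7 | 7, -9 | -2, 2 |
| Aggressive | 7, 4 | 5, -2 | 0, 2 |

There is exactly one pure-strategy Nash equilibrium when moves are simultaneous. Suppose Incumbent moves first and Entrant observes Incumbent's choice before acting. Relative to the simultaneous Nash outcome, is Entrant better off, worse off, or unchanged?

Work backward from Entrant's decision.
- Soft: Entrant compares 9, -9, 0 and picks X; Incumbent would get 1.
- Moderate: Entrant compares -7, -9, 2 and picks Z; Incumbent would get -2.
- Aggressive: Entrant compares 4, -2, 2 and picks X; Incumbent would get 7.
Among 1, -2, 7, the best is 7 at Aggressive. Subgame-perfect outcome: (Aggressive, X) with payoffs (7, 4).
For the simultaneous game, intersect best replies.
Incumbent's best replies: X→Aggressive; Y→Moderate; Z→Aggressive.
Entrant's best replies: Soft→X; Moderate→Z; Aggressive→X.
Only (Aggressive, X) has each player best-responding; Nash payoffs (7, 4).
Entrant earns 4 sequentially versus 4 at the Nash outcome: unchanged.

unchanged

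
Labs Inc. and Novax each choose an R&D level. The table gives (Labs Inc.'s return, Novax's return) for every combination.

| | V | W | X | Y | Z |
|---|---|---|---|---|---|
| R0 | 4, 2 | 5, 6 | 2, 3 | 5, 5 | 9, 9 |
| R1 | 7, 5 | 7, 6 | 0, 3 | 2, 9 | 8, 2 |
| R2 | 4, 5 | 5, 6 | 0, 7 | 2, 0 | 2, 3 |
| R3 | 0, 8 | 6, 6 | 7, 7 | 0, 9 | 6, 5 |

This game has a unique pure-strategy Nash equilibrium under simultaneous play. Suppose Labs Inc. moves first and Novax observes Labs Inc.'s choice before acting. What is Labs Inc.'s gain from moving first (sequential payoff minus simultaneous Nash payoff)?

Work backward from Novax's decision.
- R0 → Novax plays Z (best of 2, 6, 3, 5, 9); Labs Inc. gets 9.
- R1 → Novax plays Y (best of 5, 6, 3, 9, 2); Labs Inc. gets 2.
- R2 → Novax plays X (best of 5, 6, 7, 0, 3); Labs Inc. gets 0.
- R3 → Novax plays Y (best of 8, 6, 7, 9, 5); Labs Inc. gets 0.
Labs Inc.'s induced payoffs are 9, 2, 0, 0, so Labs Inc. commits to R0. Subgame-perfect outcome: (R0, Z) with payoffs (9, 9).
For the simultaneous game, intersect best replies.
Labs Inc.'s best replies: V→R1; W→R1; X→R3; Y→R0; Z→R0.
Novax's best replies: R0→Z; R1→Y; R2→X; R3→Y.
Only (R0, Z) has each player best-responding; Nash payoffs (9, 9).
Labs Inc.'s commitment gain: 9 − 9 = 0.

0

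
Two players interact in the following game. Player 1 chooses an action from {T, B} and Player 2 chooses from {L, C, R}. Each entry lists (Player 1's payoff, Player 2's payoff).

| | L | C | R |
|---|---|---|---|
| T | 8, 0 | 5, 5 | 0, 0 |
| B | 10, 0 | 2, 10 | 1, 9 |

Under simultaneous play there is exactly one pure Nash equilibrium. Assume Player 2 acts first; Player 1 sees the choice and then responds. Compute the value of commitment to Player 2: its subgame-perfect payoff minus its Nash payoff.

Work backward from Player 1's decision.
- L: Player 1 compares 8, 10 and picks B; Player 2 would get 0.
- C: Player 1 compares 5, 2 and picks T; Player 2 would get 5.
- R: Player 1 compares 0, 1 and picks B; Player 2 would get 9.
Among 0, 5, 9, the best is 9 at R. Subgame-perfect outcome: (B, R) with payoffs (1, 9).
Under simultaneous play:
Player 1's best replies: L→B; C→T; R→B.
Player 2's best replies: T→C; B→C.
The unique mutual best reply is (T, C), giving (5, 5).
Player 2's commitment gain: 9 − 5 = 4.

4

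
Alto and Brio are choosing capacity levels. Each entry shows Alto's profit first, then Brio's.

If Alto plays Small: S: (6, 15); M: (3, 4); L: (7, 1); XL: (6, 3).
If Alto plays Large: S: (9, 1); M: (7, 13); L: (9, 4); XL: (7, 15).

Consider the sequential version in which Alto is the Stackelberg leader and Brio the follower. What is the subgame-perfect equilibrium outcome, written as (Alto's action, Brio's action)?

(Large, XL)

Work backward from Brio's decision.
- Small → Brio plays S (best of 15, 4, 1, 3); Alto gets 6.
- Large → Brio plays XL (best of 1, 13, 4, 15); Alto gets 7.
Among 6, 7, the best is 7 at Large. Subgame-perfect outcome: (Large, XL) with payoffs (7, 15).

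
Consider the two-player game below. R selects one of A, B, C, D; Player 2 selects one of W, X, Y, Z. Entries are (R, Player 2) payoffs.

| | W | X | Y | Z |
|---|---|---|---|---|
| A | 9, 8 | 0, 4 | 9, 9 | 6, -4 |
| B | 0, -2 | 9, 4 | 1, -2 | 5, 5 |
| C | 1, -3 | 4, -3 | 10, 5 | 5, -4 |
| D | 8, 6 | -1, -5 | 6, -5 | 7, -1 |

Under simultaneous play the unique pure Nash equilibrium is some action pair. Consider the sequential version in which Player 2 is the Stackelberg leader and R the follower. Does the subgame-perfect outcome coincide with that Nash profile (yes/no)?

R best-responds to each possible Player 2 move:
- W: R compares 9, 0, 1, 8 and picks A; Player 2 would get 8.
- X: R compares 0, 9, 4, -1 and picks B; Player 2 would get 4.
- Y: R compares 9, 1, 10, 6 and picks C; Player 2 would get 5.
- Z: R compares 6, 5, 5, 7 and picks D; Player 2 would get -1.
Maximizing over 8, 4, 5, -1, Player 2 chooses W. Subgame-perfect outcome: (A, W) with payoffs (9, 8).
Under simultaneous play:
R's best replies: W→A; X→B; Y→C; Z→D.
Player 2's best replies: A→Y; B→Z; C→Y; D→W.
The unique mutual best reply is (C, Y), giving (10, 5).
Sequential outcome (A, W) differs from the Nash profile (C, Y).

no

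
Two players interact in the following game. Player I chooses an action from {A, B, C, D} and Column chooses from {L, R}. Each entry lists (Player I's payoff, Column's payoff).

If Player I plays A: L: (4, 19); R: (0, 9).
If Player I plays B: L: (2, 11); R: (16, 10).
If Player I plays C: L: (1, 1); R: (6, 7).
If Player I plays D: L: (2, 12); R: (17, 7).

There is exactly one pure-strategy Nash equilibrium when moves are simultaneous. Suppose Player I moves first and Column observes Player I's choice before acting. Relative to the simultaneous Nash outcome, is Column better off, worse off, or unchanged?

worse off

Backward induction with Player I moving first.
- A: Column compares 19, 9 and picks L; Player I would get 4.
- B: Column compares 11, 10 and picks L; Player I would get 2.
- C: Column compares 1, 7 and picks R; Player I would get 6.
- D: Column compares 12, 7 and picks L; Player I would get 2.
Player I's induced payoffs are 4, 2, 6, 2, so Player I commits to C. Subgame-perfect outcome: (C, R) with payoffs (6, 7).
Under simultaneous play:
Player I's best replies: L→A; R→D.
Column's best replies: A→L; B→L; C→R; D→L.
The unique mutual best reply is (A, L), giving (4, 19).
Column earns 7 sequentially versus 19 at the Nash outcome: worse off.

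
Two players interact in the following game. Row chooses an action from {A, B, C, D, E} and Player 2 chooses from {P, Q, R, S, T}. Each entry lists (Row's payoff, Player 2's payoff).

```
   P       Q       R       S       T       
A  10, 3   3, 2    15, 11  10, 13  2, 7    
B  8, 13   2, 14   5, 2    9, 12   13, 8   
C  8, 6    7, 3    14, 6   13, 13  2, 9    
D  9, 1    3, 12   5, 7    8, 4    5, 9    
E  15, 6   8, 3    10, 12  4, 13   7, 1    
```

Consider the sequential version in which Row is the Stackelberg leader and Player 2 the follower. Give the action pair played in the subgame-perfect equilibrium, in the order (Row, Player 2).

Work backward from Player 2's decision.
- A → Player 2 plays S (best of 3, 2, 11, 13, 7); Row gets 10.
- B → Player 2 plays Q (best of 13, 14, 2, 12, 8); Row gets 2.
- C → Player 2 plays S (best of 6, 3, 6, 13, 9); Row gets 13.
- D → Player 2 plays Q (best of 1, 12, 7, 4, 9); Row gets 3.
- E → Player 2 plays S (best of 6, 3, 12, 13, 1); Row gets 4.
Maximizing over 10, 2, 13, 3, 4, Row chooses C. Subgame-perfect outcome: (C, S) with payoffs (13, 13).

(C, S)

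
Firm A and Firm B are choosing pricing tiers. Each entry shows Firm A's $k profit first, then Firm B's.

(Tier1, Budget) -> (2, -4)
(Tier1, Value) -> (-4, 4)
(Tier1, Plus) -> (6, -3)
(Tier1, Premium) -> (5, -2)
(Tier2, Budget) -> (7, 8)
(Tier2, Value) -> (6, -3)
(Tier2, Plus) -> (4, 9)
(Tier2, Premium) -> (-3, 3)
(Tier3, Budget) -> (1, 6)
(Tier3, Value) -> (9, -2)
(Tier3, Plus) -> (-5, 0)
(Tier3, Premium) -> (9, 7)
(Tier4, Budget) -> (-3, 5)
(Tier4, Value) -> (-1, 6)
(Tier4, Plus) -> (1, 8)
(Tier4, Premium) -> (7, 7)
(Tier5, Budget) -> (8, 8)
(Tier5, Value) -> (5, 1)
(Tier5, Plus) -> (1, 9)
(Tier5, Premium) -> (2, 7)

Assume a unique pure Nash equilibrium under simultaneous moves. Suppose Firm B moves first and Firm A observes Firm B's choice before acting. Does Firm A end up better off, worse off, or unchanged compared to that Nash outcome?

Work backward from Firm A's decision.
- Budget: Firm A compares 2, 7, 1, -3, 8 and picks Tier5; Firm B would get 8.
- Value: Firm A compares -4, 6, 9, -1, 5 and picks Tier3; Firm B would get -2.
- Plus: Firm A compares 6, 4, -5, 1, 1 and picks Tier1; Firm B would get -3.
- Premium: Firm A compares 5, -3, 9, 7, 2 and picks Tier3; Firm B would get 7.
Firm B's induced payoffs are 8, -2, -3, 7, so Firm B commits to Budget. Subgame-perfect outcome: (Tier5, Budget) with payoffs (8, 8).
Under simultaneous play:
Firm A's best replies: Budget→Tier5; Value→Tier3; Plus→Tier1; Premium→Tier3.
Firm B's best replies: Tier1→Value; Tier2→Plus; Tier3→Premium; Tier4→Plus; Tier5→Plus.
Only (Tier3, Premium) has each player best-responding; Nash payoffs (9, 7).
Firm A earns 8 sequentially versus 9 at the Nash outcome: worse off.

worse off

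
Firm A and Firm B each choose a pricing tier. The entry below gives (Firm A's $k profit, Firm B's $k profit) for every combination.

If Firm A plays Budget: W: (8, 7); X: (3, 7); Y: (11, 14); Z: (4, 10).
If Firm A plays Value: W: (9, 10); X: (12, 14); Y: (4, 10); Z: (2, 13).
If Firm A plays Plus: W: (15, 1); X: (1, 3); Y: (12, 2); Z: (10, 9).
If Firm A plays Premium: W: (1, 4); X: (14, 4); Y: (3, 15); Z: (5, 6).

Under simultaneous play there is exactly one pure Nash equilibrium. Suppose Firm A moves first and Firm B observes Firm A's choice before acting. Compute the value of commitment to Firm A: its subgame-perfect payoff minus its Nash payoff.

2

Backward induction with Firm A moving first.
- Budget → Firm B plays Y (best of 7, 7, 14, 10); Firm A gets 11.
- Value → Firm B plays X (best of 10, 14, 10, 13); Firm A gets 12.
- Plus → Firm B plays Z (best of 1, 3, 2, 9); Firm A gets 10.
- Premium → Firm B plays Y (best of 4, 4, 15, 6); Firm A gets 3.
Firm A's induced payoffs are 11, 12, 10, 3, so Firm A commits to Value. Subgame-perfect outcome: (Value, X) with payoffs (12, 14).
For the simultaneous game, intersect best replies.
Firm A's best replies: W→Plus; X→Premium; Y→Plus; Z→Plus.
Firm B's best replies: Budget→Y; Value→X; Plus→Z; Premium→Y.
Only (Plus, Z) has each player best-responding; Nash payoffs (10, 9).
Firm A's commitment gain: 12 − 10 = 2.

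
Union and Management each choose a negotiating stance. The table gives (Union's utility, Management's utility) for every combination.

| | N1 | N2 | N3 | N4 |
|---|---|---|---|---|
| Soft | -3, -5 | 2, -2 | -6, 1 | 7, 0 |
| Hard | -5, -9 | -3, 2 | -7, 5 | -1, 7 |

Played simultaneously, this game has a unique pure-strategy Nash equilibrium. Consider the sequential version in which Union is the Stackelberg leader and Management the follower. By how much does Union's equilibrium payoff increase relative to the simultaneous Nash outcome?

5

Backward induction with Union moving first.
- Soft: BR = N3, leader payoff -6.
- Hard: BR = N4, leader payoff -1.
Maximizing over -6, -1, Union chooses Hard. Subgame-perfect outcome: (Hard, N4) with payoffs (-1, 7).
Now find the simultaneous Nash equilibrium.
Union's best replies: N1→Soft; N2→Soft; N3→Soft; N4→Soft.
Management's best replies: Soft→N3; Hard→N4.
Only (Soft, N3) has each player best-responding; Nash payoffs (-6, 1).
Union's commitment gain: -1 − -6 = 5.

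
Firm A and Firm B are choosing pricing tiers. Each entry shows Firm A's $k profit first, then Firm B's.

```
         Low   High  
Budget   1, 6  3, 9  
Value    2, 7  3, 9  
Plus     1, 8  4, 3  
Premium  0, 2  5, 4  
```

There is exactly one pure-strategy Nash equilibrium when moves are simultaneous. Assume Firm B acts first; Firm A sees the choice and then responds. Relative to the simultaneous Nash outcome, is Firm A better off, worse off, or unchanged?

worse off

Backward induction with Firm B moving first.
- Low: Firm A compares 1, 2, 1, 0 and picks Value; Firm B would get 7.
- High: Firm A compares 3, 3, 4, 5 and picks Premium; Firm B would get 4.
Maximizing over 7, 4, Firm B chooses Low. Subgame-perfect outcome: (Value, Low) with payoffs (2, 7).
Now find the simultaneous Nash equilibrium.
Firm A's best replies: Low→Value; High→Premium.
Firm B's best replies: Budget→High; Value→High; Plus→Low; Premium→High.
Only (Premium, High) has each player best-responding; Nash payoffs (5, 4).
Firm A earns 2 sequentially versus 5 at the Nash outcome: worse off.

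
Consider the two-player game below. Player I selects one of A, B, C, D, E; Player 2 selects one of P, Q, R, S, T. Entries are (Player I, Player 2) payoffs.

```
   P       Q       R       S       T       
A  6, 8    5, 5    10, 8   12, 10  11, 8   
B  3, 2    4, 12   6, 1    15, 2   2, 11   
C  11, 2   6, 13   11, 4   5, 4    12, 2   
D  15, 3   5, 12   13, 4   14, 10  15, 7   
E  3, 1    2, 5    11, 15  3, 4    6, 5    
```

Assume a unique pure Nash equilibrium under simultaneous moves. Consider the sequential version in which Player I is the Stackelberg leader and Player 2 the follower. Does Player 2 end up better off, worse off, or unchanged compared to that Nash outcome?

Solve by backward induction (Player I leads).
- A: BR = S, leader payoff 12.
- B: BR = Q, leader payoff 4.
- C: BR = Q, leader payoff 6.
- D: BR = Q, leader payoff 5.
- E: BR = R, leader payoff 11.
Maximizing over 12, 4, 6, 5, 11, Player I chooses A. Subgame-perfect outcome: (A, S) with payoffs (12, 10).
Now find the simultaneous Nash equilibrium.
Player I's best replies: P→D; Q→C; R→D; S→B; T→D.
Player 2's best replies: A→S; B→Q; C→Q; D→Q; E→R.
Only (C, Q) has each player best-responding; Nash payoffs (6, 13).
Player 2 earns 10 sequentially versus 13 at the Nash outcome: worse off.

worse off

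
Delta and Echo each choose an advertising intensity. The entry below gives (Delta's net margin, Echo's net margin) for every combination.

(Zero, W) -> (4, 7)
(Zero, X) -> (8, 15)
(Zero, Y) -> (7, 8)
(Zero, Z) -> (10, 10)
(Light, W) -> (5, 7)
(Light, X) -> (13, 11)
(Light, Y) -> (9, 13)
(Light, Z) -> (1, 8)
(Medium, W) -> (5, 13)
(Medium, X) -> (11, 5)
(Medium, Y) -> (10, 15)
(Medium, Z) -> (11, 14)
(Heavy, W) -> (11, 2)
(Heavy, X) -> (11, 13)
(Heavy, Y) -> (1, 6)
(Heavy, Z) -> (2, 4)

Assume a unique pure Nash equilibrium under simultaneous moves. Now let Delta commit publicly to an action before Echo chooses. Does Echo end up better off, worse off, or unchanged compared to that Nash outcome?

worse off

Solve by backward induction (Delta leads).
- Zero → Echo plays X (best of 7, 15, 8, 10); Delta gets 8.
- Light → Echo plays Y (best of 7, 11, 13, 8); Delta gets 9.
- Medium → Echo plays Y (best of 13, 5, 15, 14); Delta gets 10.
- Heavy → Echo plays X (best of 2, 13, 6, 4); Delta gets 11.
Maximizing over 8, 9, 10, 11, Delta chooses Heavy. Subgame-perfect outcome: (Heavy, X) with payoffs (11, 13).
For the simultaneous game, intersect best replies.
Delta's best replies: W→Heavy; X→Light; Y→Medium; Z→Medium.
Echo's best replies: Zero→X; Light→Y; Medium→Y; Heavy→X.
The unique mutual best reply is (Medium, Y), giving (10, 15).
Echo earns 13 sequentially versus 15 at the Nash outcome: worse off.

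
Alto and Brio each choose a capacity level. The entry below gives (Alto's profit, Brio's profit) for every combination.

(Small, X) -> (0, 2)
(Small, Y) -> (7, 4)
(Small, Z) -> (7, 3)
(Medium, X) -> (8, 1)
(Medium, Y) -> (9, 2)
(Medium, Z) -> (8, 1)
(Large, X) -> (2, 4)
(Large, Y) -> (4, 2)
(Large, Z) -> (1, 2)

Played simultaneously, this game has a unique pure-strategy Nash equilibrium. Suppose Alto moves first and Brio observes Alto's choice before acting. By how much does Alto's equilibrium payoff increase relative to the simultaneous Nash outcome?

Brio best-responds to each possible Alto move:
- Small → Brio plays Y (best of 2, 4, 3); Alto gets 7.
- Medium → Brio plays Y (best of 1, 2, 1); Alto gets 9.
- Large → Brio plays X (best of 4, 2, 2); Alto gets 2.
Among 7, 9, 2, the best is 9 at Medium. Subgame-perfect outcome: (Medium, Y) with payoffs (9, 2).
Under simultaneous play:
Alto's best replies: X→Medium; Y→Medium; Z→Medium.
Brio's best replies: Small→Y; Medium→Y; Large→X.
Only (Medium, Y) has each player best-responding; Nash payoffs (9, 2).
Alto's commitment gain: 9 − 9 = 0.

0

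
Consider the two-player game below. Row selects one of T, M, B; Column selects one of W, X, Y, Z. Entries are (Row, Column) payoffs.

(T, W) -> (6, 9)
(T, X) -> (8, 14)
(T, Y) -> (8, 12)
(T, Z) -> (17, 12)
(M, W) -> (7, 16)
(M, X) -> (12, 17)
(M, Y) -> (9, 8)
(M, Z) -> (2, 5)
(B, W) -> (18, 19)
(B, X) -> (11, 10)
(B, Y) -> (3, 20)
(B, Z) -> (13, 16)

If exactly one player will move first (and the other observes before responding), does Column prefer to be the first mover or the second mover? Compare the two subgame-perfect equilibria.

If Row leads: Column's best replies are T→X, M→X, B→Y; Row's induced payoffs 8, 12, 3; outcome (M, X), payoffs (12, 17).
If Column leads: Row's best replies are W→B, X→M, Y→M, Z→T; Column's induced payoffs 19, 17, 8, 12; outcome (B, W), payoffs (18, 19).
Column gets 19 moving first and 17 moving second, so Column prefers to move first.

first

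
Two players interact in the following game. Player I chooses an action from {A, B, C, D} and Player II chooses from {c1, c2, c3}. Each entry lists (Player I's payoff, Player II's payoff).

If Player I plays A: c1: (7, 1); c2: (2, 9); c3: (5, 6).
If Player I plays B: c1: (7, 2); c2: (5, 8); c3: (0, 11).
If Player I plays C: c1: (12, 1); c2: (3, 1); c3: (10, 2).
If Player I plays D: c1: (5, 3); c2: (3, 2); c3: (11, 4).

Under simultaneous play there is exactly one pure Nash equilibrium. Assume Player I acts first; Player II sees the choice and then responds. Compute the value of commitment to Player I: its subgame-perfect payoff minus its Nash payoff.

Backward induction with Player I moving first.
- A: Player II compares 1, 9, 6 and picks c2; Player I would get 2.
- B: Player II compares 2, 8, 11 and picks c3; Player I would get 0.
- C: Player II compares 1, 1, 2 and picks c3; Player I would get 10.
- D: Player II compares 3, 2, 4 and picks c3; Player I would get 11.
Player I's induced payoffs are 2, 0, 10, 11, so Player I commits to D. Subgame-perfect outcome: (D, c3) with payoffs (11, 4).
Under simultaneous play:
Player I's best replies: c1→C; c2→B; c3→D.
Player II's best replies: A→c2; B→c3; C→c3; D→c3.
Only (D, c3) has each player best-responding; Nash payoffs (11, 4).
Player I's commitment gain: 11 − 11 = 0.

0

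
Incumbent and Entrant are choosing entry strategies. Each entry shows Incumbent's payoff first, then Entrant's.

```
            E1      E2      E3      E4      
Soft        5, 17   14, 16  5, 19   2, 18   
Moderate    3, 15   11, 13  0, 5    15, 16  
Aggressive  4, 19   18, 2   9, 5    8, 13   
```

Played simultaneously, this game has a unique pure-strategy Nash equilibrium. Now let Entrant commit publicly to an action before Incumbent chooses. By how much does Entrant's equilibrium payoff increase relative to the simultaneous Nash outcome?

Solve by backward induction (Entrant leads).
- E1: Incumbent compares 5, 3, 4 and picks Soft; Entrant would get 17.
- E2: Incumbent compares 14, 11, 18 and picks Aggressive; Entrant would get 2.
- E3: Incumbent compares 5, 0, 9 and picks Aggressive; Entrant would get 5.
- E4: Incumbent compares 2, 15, 8 and picks Moderate; Entrant would get 16.
Entrant's induced payoffs are 17, 2, 5, 16, so Entrant commits to E1. Subgame-perfect outcome: (Soft, E1) with payoffs (5, 17).
For the simultaneous game, intersect best replies.
Incumbent's best replies: E1→Soft; E2→Aggressive; E3→Aggressive; E4→Moderate.
Entrant's best replies: Soft→E3; Moderate→E4; Aggressive→E1.
The unique mutual best reply is (Moderate, E4), giving (15, 16).
Entrant's commitment gain: 17 − 16 = 1.

1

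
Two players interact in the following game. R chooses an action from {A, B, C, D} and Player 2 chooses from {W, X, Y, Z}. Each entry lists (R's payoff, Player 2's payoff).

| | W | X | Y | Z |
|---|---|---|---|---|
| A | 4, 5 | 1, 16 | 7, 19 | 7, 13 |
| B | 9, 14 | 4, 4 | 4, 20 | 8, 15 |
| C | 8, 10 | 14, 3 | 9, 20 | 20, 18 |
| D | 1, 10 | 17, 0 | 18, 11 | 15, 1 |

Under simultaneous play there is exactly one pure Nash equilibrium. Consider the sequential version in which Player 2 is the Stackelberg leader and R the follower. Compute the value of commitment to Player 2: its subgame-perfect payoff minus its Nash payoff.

R best-responds to each possible Player 2 move:
- W → R plays B (best of 4, 9, 8, 1); Player 2 gets 14.
- X → R plays D (best of 1, 4, 14, 17); Player 2 gets 0.
- Y → R plays D (best of 7, 4, 9, 18); Player 2 gets 11.
- Z → R plays C (best of 7, 8, 20, 15); Player 2 gets 18.
Among 14, 0, 11, 18, the best is 18 at Z. Subgame-perfect outcome: (C, Z) with payoffs (20, 18).
Under simultaneous play:
R's best replies: W→B; X→D; Y→D; Z→C.
Player 2's best replies: A→Y; B→Y; C→Y; D→Y.
The unique mutual best reply is (D, Y), giving (18, 11).
Player 2's commitment gain: 18 − 11 = 7.

7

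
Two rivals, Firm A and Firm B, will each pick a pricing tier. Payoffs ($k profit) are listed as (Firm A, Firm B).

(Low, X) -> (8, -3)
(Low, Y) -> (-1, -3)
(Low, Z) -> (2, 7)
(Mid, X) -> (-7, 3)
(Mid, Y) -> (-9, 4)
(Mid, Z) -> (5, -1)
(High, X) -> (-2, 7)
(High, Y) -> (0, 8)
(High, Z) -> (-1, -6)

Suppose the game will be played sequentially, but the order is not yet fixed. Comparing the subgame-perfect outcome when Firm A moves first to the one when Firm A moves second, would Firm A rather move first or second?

first

If Firm A leads: Firm B's best replies are Low→Z, Mid→Y, High→Y; Firm A's induced payoffs 2, -9, 0; outcome (Low, Z), payoffs (2, 7).
If Firm B leads: Firm A's best replies are X→Low, Y→High, Z→Mid; Firm B's induced payoffs -3, 8, -1; outcome (High, Y), payoffs (0, 8).
Firm A gets 2 moving first and 0 moving second, so Firm A prefers to move first.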